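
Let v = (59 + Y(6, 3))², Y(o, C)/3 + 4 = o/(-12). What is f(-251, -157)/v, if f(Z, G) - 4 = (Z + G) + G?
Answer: -2244/8281 ≈ -0.27098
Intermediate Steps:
Y(o, C) = -12 - o/4 (Y(o, C) = -12 + 3*(o/(-12)) = -12 + 3*(o*(-1/12)) = -12 + 3*(-o/12) = -12 - o/4)
f(Z, G) = 4 + Z + 2*G (f(Z, G) = 4 + ((Z + G) + G) = 4 + ((G + Z) + G) = 4 + (Z + 2*G) = 4 + Z + 2*G)
v = 8281/4 (v = (59 + (-12 - ¼*6))² = (59 + (-12 - 3/2))² = (59 - 27/2)² = (91/2)² = 8281/4 ≈ 2070.3)
f(-251, -157)/v = (4 - 251 + 2*(-157))/(8281/4) = (4 - 251 - 314)*(4/8281) = -561*4/8281 = -2244/8281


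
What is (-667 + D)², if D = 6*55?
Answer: 113569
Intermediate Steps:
D = 330
(-667 + D)² = (-667 + 330)² = (-337)² = 113569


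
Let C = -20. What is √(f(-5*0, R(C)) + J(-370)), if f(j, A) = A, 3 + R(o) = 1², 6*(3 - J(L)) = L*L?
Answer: I*√205341/3 ≈ 151.05*I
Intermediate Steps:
J(L) = 3 - L²/6 (J(L) = 3 - L*L/6 = 3 - L²/6)
R(o) = -2 (R(o) = -3 + 1² = -3 + 1 = -2)
√(f(-5*0, R(C)) + J(-370)) = √(-2 + (3 - ⅙*(-370)²)) = √(-2 + (3 - ⅙*136900)) = √(-2 + (3 - 68450/3)) = √(-2 - 68441/3) = √(-68447/3) = I*√205341/3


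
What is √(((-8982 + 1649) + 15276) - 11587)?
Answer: 2*I*√911 ≈ 60.366*I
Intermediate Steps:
√(((-8982 + 1649) + 15276) - 11587) = √((-7333 + 15276) - 11587) = √(7943 - 11587) = √(-3644) = 2*I*√911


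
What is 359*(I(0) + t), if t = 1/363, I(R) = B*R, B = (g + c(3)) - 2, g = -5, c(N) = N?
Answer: 359/363 ≈ 0.98898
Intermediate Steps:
B = -4 (B = (-5 + 3) - 2 = -2 - 2 = -4)
I(R) = -4*R
t = 1/363 ≈ 0.0027548
359*(I(0) + t) = 359*(-4*0 + 1/363) = 359*(0 + 1/363) = 359*(1/363) = 359/363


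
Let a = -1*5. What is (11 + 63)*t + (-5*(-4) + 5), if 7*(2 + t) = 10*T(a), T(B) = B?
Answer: -4561/7 ≈ -651.57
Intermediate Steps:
a = -5
t = -64/7 (t = -2 + (10*(-5))/7 = -2 + (⅐)*(-50) = -2 - 50/7 = -64/7 ≈ -9.1429)
(11 + 63)*t + (-5*(-4) + 5) = (11 + 63)*(-64/7) + (-5*(-4) + 5) = 74*(-64/7) + (20 + 5) = -4736/7 + 25 = -4561/7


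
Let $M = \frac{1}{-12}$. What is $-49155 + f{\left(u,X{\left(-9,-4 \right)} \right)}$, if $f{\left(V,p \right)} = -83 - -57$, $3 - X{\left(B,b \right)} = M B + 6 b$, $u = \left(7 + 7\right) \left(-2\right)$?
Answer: $-49181$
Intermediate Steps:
$u = -28$ ($u = 14 \left(-2\right) = -28$)
$M = - \frac{1}{12} \approx -0.083333$
$X{\left(B,b \right)} = 3 - 6 b + \frac{B}{12}$ ($X{\left(B,b \right)} = 3 - \left(- \frac{B}{12} + 6 b\right) = 3 - \left(6 b - \frac{B}{12}\right) = 3 + \left(- 6 b + \frac{B}{12}\right) = 3 - 6 b + \frac{B}{12}$)
$f{\left(V,p \right)} = -26$ ($f{\left(V,p \right)} = -83 + 57 = -26$)
$-49155 + f{\left(u,X{\left(-9,-4 \right)} \right)} = -49155 - 26 = -49181$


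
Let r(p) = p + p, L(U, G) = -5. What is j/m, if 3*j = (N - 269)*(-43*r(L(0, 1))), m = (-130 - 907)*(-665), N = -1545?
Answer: -156004/413763 ≈ -0.37704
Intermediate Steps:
r(p) = 2*p
m = 689605 (m = -1037*(-665) = 689605)
j = -780020/3 (j = ((-1545 - 269)*(-86*(-5)))/3 = (-(-78002)*(-10))/3 = (-1814*430)/3 = (1/3)*(-780020) = -780020/3 ≈ -2.6001e+5)
j/m = -780020/3/689605 = -780020/3*1/689605 = -156004/413763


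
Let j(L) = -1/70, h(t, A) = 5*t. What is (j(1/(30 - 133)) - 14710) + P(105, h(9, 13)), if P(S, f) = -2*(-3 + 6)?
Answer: -1030121/70 ≈ -14716.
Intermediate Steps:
P(S, f) = -6 (P(S, f) = -2*3 = -6)
j(L) = -1/70 (j(L) = -1*1/70 = -1/70)
(j(1/(30 - 133)) - 14710) + P(105, h(9, 13)) = (-1/70 - 14710) - 6 = -1029701/70 - 6 = -1030121/70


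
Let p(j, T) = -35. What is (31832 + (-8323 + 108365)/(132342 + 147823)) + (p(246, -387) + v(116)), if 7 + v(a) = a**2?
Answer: 12676445632/280165 ≈ 45246.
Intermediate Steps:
v(a) = -7 + a**2
(31832 + (-8323 + 108365)/(132342 + 147823)) + (p(246, -387) + v(116)) = (31832 + (-8323 + 108365)/(132342 + 147823)) + (-35 + (-7 + 116**2)) = (31832 + 100042/280165) + (-35 + (-7 + 13456)) = (31832 + 100042*(1/280165)) + (-35 + 13449) = (31832 + 100042/280165) + 13414 = 8918312322/280165 + 13414 = 12676445632/280165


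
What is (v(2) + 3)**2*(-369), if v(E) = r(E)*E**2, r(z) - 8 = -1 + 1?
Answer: -452025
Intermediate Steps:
r(z) = 8 (r(z) = 8 + (-1 + 1) = 8 + 0 = 8)
v(E) = 8*E**2
(v(2) + 3)**2*(-369) = (8*2**2 + 3)**2*(-369) = (8*4 + 3)**2*(-369) = (32 + 3)**2*(-369) = 35**2*(-369) = 1225*(-369) = -452025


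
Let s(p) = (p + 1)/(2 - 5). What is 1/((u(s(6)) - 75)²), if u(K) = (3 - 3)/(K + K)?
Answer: 1/5625 ≈ 0.00017778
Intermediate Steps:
s(p) = -⅓ - p/3 (s(p) = (1 + p)/(-3) = (1 + p)*(-⅓) = -⅓ - p/3)
u(K) = 0 (u(K) = 0/((2*K)) = 0*(1/(2*K)) = 0)
1/((u(s(6)) - 75)²) = 1/((0 - 75)²) = 1/((-75)²) = 1/5625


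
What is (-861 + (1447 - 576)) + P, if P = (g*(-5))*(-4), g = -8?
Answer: -150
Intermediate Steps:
P = -160 (P = -8*(-5)*(-4) = 40*(-4) = -160)
(-861 + (1447 - 576)) + P = (-861 + (1447 - 576)) - 160 = (-861 + 871) - 160 = 10 - 160 = -150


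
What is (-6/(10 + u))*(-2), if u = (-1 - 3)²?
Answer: 6/13 ≈ 0.46154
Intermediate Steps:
u = 16 (u = (-4)² = 16)
(-6/(10 + u))*(-2) = (-6/(10 + 16))*(-2) = (-6/26)*(-2) = ((1/26)*(-6))*(-2) = -3/13*(-2) = 6/13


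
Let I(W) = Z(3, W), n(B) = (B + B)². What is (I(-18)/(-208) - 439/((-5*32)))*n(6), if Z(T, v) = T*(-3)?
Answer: 52173/130 ≈ 401.33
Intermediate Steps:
n(B) = 4*B² (n(B) = (2*B)² = 4*B²)
Z(T, v) = -3*T
I(W) = -9 (I(W) = -3*3 = -9)
(I(-18)/(-208) - 439/((-5*32)))*n(6) = (-9/(-208) - 439/((-5*32)))*(4*6²) = (-9*(-1/208) - 439/(-160))*(4*36) = (9/208 - 439*(-1/160))*144 = (9/208 + 439/160)*144 = (5797/2080)*144 = 52173/130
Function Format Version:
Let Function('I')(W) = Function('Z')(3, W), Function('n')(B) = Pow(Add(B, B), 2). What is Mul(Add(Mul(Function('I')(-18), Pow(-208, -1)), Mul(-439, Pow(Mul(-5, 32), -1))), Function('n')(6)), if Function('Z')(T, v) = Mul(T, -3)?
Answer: Rational(52173, 130) ≈ 401.33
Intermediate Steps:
Function('n')(B) = Mul(4, Pow(B, 2)) (Function('n')(B) = Pow(Mul(2, B), 2) = Mul(4, Pow(B, 2)))
Function('Z')(T, v) = Mul(-3, T)
Function('I')(W) = -9 (Function('I')(W) = Mul(-3, 3) = -9)
Mul(Add(Mul(Function('I')(-18), Pow(-208, -1)), Mul(-439, Pow(Mul(-5, 32), -1))), Function('n')(6)) = Mul(Add(Mul(-9, Pow(-208, -1)), Mul(-439, Pow(Mul(-5, 32), -1))), Mul(4, Pow(6, 2))) = Mul(Add(Mul(-9, Rational(-1, 208)), Mul(-439, Pow(-160, -1))), Mul(4, 36)) = Mul(Add(Rational(9, 208), Mul(-439, Rational(-1, 160))), 144) = Mul(Add(Rational(9, 208), Rational(439, 160)), 144) = Mul(Rational(5797, 2080), 144) = Rational(52173, 130)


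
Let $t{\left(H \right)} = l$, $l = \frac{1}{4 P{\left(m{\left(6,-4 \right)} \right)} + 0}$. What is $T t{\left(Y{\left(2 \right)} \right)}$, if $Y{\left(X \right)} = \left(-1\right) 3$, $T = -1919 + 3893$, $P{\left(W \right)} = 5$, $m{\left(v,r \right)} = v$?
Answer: $\frac{987}{10} \approx 98.7$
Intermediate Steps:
$T = 1974$
$Y{\left(X \right)} = -3$
$l = \frac{1}{20}$ ($l = \frac{1}{4 \cdot 5 + 0} = \frac{1}{20 + 0} = \frac{1}{20} \approx 0.05$)
$t{\left(H \right)} = \frac{1}{20}$
$T t{\left(Y{\left(2 \right)} \right)} = 1974 \cdot \frac{1}{20} = \frac{987}{10}$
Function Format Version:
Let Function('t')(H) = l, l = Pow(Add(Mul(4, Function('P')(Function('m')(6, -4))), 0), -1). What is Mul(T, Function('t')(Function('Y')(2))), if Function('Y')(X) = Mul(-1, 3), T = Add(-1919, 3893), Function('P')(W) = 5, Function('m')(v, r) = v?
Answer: Rational(987, 10) ≈ 98.700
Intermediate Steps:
T = 1974
Function('Y')(X) = -3
l = Rational(1, 20) (l = Pow(Add(Mul(4, 5), 0), -1) = Pow(Add(20, 0), -1) = Pow(20, -1) = Rational(1, 20) ≈ 0.050000)
Function('t')(H) = Rational(1, 20)
Mul(T, Function('t')(Function('Y')(2))) = Mul(1974, Rational(1, 20)) = Rational(987, 10)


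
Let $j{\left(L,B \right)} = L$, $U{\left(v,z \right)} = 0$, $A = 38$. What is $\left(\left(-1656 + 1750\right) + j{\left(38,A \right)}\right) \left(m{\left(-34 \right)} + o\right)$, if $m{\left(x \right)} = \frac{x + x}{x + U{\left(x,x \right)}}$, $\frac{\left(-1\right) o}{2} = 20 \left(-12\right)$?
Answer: $63624$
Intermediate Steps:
$o = 480$ ($o = - 2 \cdot 20 \left(-12\right) = \left(-2\right) \left(-240\right) = 480$)
$m{\left(x \right)} = 2$ ($m{\left(x \right)} = \frac{x + x}{x + 0} = \frac{2 x}{x} = 2$)
$\left(\left(-1656 + 1750\right) + j{\left(38,A \right)}\right) \left(m{\left(-34 \right)} + o\right) = \left(\left(-1656 + 1750\right) + 38\right) \left(2 + 480\right) = \left(94 + 38\right) 482 = 132 \cdot 482 = 63624$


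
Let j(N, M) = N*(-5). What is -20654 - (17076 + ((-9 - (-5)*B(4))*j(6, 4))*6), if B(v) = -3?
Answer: -42050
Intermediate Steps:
j(N, M) = -5*N
-20654 - (17076 + ((-9 - (-5)*B(4))*j(6, 4))*6) = -20654 - (17076 + ((-9 - (-5)*(-3))*(-5*6))*6) = -20654 - (17076 + ((-9 - 1*15)*(-30))*6) = -20654 - (17076 + ((-9 - 15)*(-30))*6) = -20654 - (17076 - 24*(-30)*6) = -20654 - (17076 + 720*6) = -20654 - (17076 + 4320) = -20654 - 1*21396 = -20654 - 21396 = -42050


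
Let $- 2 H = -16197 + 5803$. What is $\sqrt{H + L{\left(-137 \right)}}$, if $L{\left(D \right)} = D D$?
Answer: $\sqrt{23966} \approx 154.81$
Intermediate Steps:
$L{\left(D \right)} = D^{2}$
$H = 5197$ ($H = - \frac{-16197 + 5803}{2} = \left(- \frac{1}{2}\right) \left(-10394\right) = 5197$)
$\sqrt{H + L{\left(-137 \right)}} = \sqrt{5197 + \left(-137\right)^{2}} = \sqrt{5197 + 18769} = \sqrt{23966}$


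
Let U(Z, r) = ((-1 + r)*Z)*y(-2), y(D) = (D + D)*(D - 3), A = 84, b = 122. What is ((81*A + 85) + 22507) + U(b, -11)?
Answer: 116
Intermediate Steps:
y(D) = 2*D*(-3 + D) (y(D) = (2*D)*(-3 + D) = 2*D*(-3 + D))
U(Z, r) = 20*Z*(-1 + r) (U(Z, r) = ((-1 + r)*Z)*(2*(-2)*(-3 - 2)) = (Z*(-1 + r))*(2*(-2)*(-5)) = (Z*(-1 + r))*20 = 20*Z*(-1 + r))
((81*A + 85) + 22507) + U(b, -11) = ((81*84 + 85) + 22507) + 20*122*(-1 - 11) = ((6804 + 85) + 22507) + 20*122*(-12) = (6889 + 22507) - 29280 = 29396 - 29280 = 116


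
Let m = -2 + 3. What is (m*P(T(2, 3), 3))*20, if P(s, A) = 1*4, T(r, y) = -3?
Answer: 80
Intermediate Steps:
P(s, A) = 4
m = 1
(m*P(T(2, 3), 3))*20 = (1*4)*20 = 4*20 = 80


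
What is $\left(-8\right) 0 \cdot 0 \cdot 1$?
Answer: $0$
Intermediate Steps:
$\left(-8\right) 0 \cdot 0 \cdot 1 = 0 \cdot 0 = 0$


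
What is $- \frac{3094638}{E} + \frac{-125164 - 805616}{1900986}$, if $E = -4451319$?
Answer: $\frac{96648045236}{470105283363} \approx 0.20559$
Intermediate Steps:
$- \frac{3094638}{E} + \frac{-125164 - 805616}{1900986} = - \frac{3094638}{-4451319} + \frac{-125164 - 805616}{1900986} = \left(-3094638\right) \left(- \frac{1}{4451319}\right) + \left(-125164 - 805616\right) \frac{1}{1900986} = \frac{1031546}{1483773} - \frac{155130}{316831} = \frac{96648045236}{470105283363}$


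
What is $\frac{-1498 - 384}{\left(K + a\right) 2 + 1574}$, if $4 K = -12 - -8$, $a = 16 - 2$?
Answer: $- \frac{941}{800} \approx -1.1763$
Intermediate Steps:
$a = 14$
$K = -1$ ($K = \frac{-12 - -8}{4} = \frac{-12 + 8}{4} = \frac{1}{4} \left(-4\right) = -1$)
$\frac{-1498 - 384}{\left(K + a\right) 2 + 1574} = \frac{-1498 - 384}{\left(-1 + 14\right) 2 + 1574} = - \frac{1882}{13 \cdot 2 + 1574} = - \frac{1882}{26 + 1574} = - \frac{1882}{1600} = \left(-1882\right) \frac{1}{1600} = - \frac{941}{800}$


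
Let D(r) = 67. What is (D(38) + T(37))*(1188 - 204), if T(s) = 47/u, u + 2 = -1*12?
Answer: 438372/7 ≈ 62625.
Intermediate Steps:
u = -14 (u = -2 - 1*12 = -2 - 12 = -14)
T(s) = -47/14 (T(s) = 47/(-14) = 47*(-1/14) = -47/14)
(D(38) + T(37))*(1188 - 204) = (67 - 47/14)*(1188 - 204) = (891/14)*984 = 438372/7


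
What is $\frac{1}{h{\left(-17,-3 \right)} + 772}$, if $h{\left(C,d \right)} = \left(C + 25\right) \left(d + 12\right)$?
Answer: $\frac{1}{844} \approx 0.0011848$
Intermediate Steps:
$h{\left(C,d \right)} = \left(12 + d\right) \left(25 + C\right)$ ($h{\left(C,d \right)} = \left(25 + C\right) \left(12 + d\right) = \left(12 + d\right) \left(25 + C\right)$)
$\frac{1}{h{\left(-17,-3 \right)} + 772} = \frac{1}{\left(300 + 12 \left(-17\right) + 25 \left(-3\right) - -51\right) + 772} = \frac{1}{\left(300 - 204 - 75 + 51\right) + 772} = \frac{1}{72 + 772} = \frac{1}{844}$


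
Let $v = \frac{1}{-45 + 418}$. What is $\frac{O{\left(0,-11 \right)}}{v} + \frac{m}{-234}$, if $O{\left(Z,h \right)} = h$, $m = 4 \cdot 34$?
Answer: $- \frac{480119}{117} \approx -4103.6$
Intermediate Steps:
$m = 136$
$v = \frac{1}{373} \approx 0.002681$
$\frac{O{\left(0,-11 \right)}}{v} + \frac{m}{-234} = - 11 \frac{1}{\frac{1}{373}} + \frac{136}{-234} = \left(-11\right) 373 + 136 \left(- \frac{1}{234}\right) = -4103 - \frac{68}{117} = - \frac{480119}{117}$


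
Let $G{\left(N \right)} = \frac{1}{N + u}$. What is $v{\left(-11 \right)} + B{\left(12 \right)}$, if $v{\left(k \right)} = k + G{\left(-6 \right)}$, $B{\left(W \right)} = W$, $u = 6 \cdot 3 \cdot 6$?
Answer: $\frac{103}{102} \approx 1.0098$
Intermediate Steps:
$u = 108$ ($u = 18 \cdot 6 = 108$)
$G{\left(N \right)} = \frac{1}{108 + N}$ ($G{\left(N \right)} = \frac{1}{N + 108} = \frac{1}{108 + N}$)
$v{\left(k \right)} = \frac{1}{102} + k$ ($v{\left(k \right)} = k + \frac{1}{108 - 6} = k + \frac{1}{102} = \frac{1}{102} + k$)
$v{\left(-11 \right)} + B{\left(12 \right)} = \left(\frac{1}{102} - 11\right) + 12 = - \frac{1121}{102} + 12 = \frac{103}{102}$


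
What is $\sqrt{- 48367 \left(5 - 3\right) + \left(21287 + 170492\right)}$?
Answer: $\sqrt{95045} \approx 308.29$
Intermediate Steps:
$\sqrt{- 48367 \left(5 - 3\right) + \left(21287 + 170492\right)} = \sqrt{- 48367 \left(5 - 3\right) + 191779} = \sqrt{\left(-48367\right) 2 + 191779} = \sqrt{-96734 + 191779} = \sqrt{95045}$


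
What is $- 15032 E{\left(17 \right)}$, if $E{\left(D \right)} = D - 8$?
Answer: $-135288$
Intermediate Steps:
$E{\left(D \right)} = -8 + D$
$- 15032 E{\left(17 \right)} = - 15032 \left(-8 + 17\right) = \left(-15032\right) 9 = -135288$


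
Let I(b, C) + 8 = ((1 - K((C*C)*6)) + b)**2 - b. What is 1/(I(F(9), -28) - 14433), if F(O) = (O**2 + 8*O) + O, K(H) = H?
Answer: 1/20606078 ≈ 4.8529e-8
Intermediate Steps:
F(O) = O**2 + 9*O
I(b, C) = -8 + (1 + b - 6*C**2)**2 - b (I(b, C) = -8 + (((1 - C*C*6) + b)**2 - b) = -8 + (((1 - C**2*6) + b)**2 - b) = -8 + (((1 - 6*C**2) + b)**2 - b) = -8 + ((1 + b - 6*C**2)**2 - b) = -8 + (1 + b - 6*C**2)**2 - b)
1/(I(F(9), -28) - 14433) = 1/((-8 + (1 + 9*(9 + 9) - 6*(-28)**2)**2 - 9*(9 + 9)) - 14433) = 1/((-8 + (1 + 9*18 - 6*784)**2 - 9*18) - 14433) = 1/((-8 + (1 + 162 - 4704)**2 - 1*162) - 14433) = 1/((-8 + (-4541)**2 - 162) - 14433) = 1/((-8 + 20620681 - 162) - 14433) = 1/(20620511 - 14433) = 1/20606078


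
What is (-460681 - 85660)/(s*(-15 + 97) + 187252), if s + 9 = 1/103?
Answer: -56273123/19211024 ≈ -2.9292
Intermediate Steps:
s = -926/103 (s = -9 + 1/103 = -926/103 ≈ -8.9903)
(-460681 - 85660)/(s*(-15 + 97) + 187252) = (-460681 - 85660)/(-926*(-15 + 97)/103 + 187252) = -546341/(-926/103*82 + 187252) = -546341/(-75932/103 + 187252) = -546341/19211024/103 = -546341*103/19211024 = -56273123/19211024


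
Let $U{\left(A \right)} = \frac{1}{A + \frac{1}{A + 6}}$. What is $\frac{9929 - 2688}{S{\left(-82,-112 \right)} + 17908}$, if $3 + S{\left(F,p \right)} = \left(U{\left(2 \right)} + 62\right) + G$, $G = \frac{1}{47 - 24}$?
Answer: $\frac{2831231}{7025298} \approx 0.40301$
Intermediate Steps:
$G = \frac{1}{23} \approx 0.043478$
$U{\left(A \right)} = \frac{1}{A + \frac{1}{6 + A}}$
$S{\left(F,p \right)} = \frac{23270}{391}$ ($S{\left(F,p \right)} = -3 + \left(\left(\frac{6 + 2}{1 + 2^{2} + 6 \cdot 2} + 62\right) + \frac{1}{23}\right) = -3 + \left(\left(\frac{1}{1 + 4 + 12} \cdot 8 + 62\right) + \frac{1}{23}\right) = -3 + \left(\left(\frac{1}{17} \cdot 8 + 62\right) + \frac{1}{23}\right) = -3 + \left(\left(\frac{8}{17} + 62\right) + \frac{1}{23}\right) = -3 + \left(\frac{1062}{17} + \frac{1}{23}\right) = -3 + \frac{24443}{391} = \frac{23270}{391}$)
$\frac{9929 - 2688}{S{\left(-82,-112 \right)} + 17908} = \frac{9929 - 2688}{\frac{23270}{391} + 17908} = \frac{7241}{\frac{7025298}{391}} = 7241 \cdot \frac{391}{7025298} = \frac{2831231}{7025298}$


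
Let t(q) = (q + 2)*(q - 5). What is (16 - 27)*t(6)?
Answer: -88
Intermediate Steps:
t(q) = (-5 + q)*(2 + q) (t(q) = (2 + q)*(-5 + q) = (-5 + q)*(2 + q))
(16 - 27)*t(6) = (16 - 27)*(-10 + 6**2 - 3*6) = -11*(-10 + 36 - 18) = -11*8 = -88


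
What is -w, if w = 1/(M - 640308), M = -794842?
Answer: 1/1435150 ≈ 6.9679e-7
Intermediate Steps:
w = -1/1435150 (w = 1/(-794842 - 640308) = 1/(-1435150) = -1/1435150 ≈ -6.9679e-7)
-w = -1*(-1/1435150) = 1/1435150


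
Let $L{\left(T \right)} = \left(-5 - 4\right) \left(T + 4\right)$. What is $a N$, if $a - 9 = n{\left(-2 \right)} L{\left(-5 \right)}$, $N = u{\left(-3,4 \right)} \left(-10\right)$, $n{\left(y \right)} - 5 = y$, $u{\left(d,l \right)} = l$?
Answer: $-1440$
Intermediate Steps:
$n{\left(y \right)} = 5 + y$
$L{\left(T \right)} = -36 - 9 T$ ($L{\left(T \right)} = - 9 \left(4 + T\right) = -36 - 9 T$)
$N = -40$ ($N = 4 \left(-10\right) = -40$)
$a = 36$ ($a = 9 + \left(5 - 2\right) \left(-36 - -45\right) = 9 + 3 \left(-36 + 45\right) = 9 + 3 \cdot 9 = 9 + 27 = 36$)
$a N = 36 \left(-40\right) = -1440$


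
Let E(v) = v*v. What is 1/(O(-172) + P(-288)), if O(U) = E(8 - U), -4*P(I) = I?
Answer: 1/32472 ≈ 3.0796e-5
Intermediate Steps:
E(v) = v²
P(I) = -I/4
O(U) = (8 - U)²
1/(O(-172) + P(-288)) = 1/((-8 - 172)² - ¼*(-288)) = 1/((-180)² + 72) = 1/(32400 + 72) = 1/32472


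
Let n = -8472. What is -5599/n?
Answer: 5599/8472 ≈ 0.66088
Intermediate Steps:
-5599/n = -5599/(-8472) = -5599*(-1/8472) = 5599/8472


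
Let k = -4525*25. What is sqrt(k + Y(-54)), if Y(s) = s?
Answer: I*sqrt(113179) ≈ 336.42*I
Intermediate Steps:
k = -113125
sqrt(k + Y(-54)) = sqrt(-113125 - 54) = sqrt(-113179) = I*sqrt(113179)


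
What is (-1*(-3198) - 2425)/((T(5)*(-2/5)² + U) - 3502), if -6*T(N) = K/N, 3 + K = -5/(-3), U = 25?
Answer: -869625/3911617 ≈ -0.22232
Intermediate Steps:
K = -4/3 (K = -3 - 5/(-3) = -3 - 5*(-⅓) = -3 + 5/3 = -4/3 ≈ -1.3333)
T(N) = 2/(9*N) (T(N) = -(-2)/(9*N) = 2/(9*N))
(-1*(-3198) - 2425)/((T(5)*(-2/5)² + U) - 3502) = (-1*(-3198) - 2425)/((((2/9)/5)*(-2/5)² + 25) - 3502) = (3198 - 2425)/((((2/9)*(⅕))*(-2*⅕)² + 25) - 3502) = 773/((2*(-⅖)²/45 + 25) - 3502) = 773/(((2/45)*(4/25) + 25) - 3502) = 773/((8/1125 + 25) - 3502) = 773/(28133/1125 - 3502) = 773/(-3911617/1125) = 773*(-1125/3911617) = -869625/3911617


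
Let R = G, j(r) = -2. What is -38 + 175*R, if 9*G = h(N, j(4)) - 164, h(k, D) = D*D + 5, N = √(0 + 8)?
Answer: -27467/9 ≈ -3051.9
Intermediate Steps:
N = 2*√2 (N = √8 = 2*√2 ≈ 2.8284)
h(k, D) = 5 + D² (h(k, D) = D² + 5 = 5 + D²)
G = -155/9 (G = ((5 + (-2)²) - 164)/9 = ((5 + 4) - 164)/9 = (9 - 164)/9 = (⅑)*(-155) = -155/9 ≈ -17.222)
R = -155/9 ≈ -17.222
-38 + 175*R = -38 + 175*(-155/9) = -38 - 27125/9 = -27467/9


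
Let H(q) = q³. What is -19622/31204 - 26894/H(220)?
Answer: -26221782047/41532524000 ≈ -0.63136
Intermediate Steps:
-19622/31204 - 26894/H(220) = -19622/31204 - 26894/(220³) = -19622*1/31204 - 26894/10648000 = -9811/15602 - 26894*1/10648000 = -9811/15602 - 13447/5324000 = -26221782047/41532524000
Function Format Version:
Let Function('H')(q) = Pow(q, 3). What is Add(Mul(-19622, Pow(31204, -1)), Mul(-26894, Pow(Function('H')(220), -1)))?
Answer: Rational(-26221782047, 41532524000) ≈ -0.63136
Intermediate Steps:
Add(Mul(-19622, Pow(31204, -1)), Mul(-26894, Pow(Function('H')(220), -1))) = Add(Mul(-19622, Pow(31204, -1)), Mul(-26894, Pow(Pow(220, 3), -1))) = Add(Mul(-19622, Rational(1, 31204)), Mul(-26894, Pow(10648000, -1))) = Add(Rational(-9811, 15602), Mul(-26894, Rational(1, 10648000))) = Add(Rational(-9811, 15602), Rational(-13447, 5324000)) = Rational(-26221782047, 41532524000)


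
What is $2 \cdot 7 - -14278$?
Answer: $14292$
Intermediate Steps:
$2 \cdot 7 - -14278 = 14 + 14278 = 14292$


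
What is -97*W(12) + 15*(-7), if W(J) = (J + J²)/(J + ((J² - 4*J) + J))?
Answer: -2311/10 ≈ -231.10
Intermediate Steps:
W(J) = (J + J²)/(J² - 2*J) (W(J) = (J + J²)/(J + (J² - 3*J)) = (J + J²)/(J² - 2*J))
-97*W(12) + 15*(-7) = -97*(1 + 12)/(-2 + 12) + 15*(-7) = -97*13/10 - 105 = -1261/10 - 105 = -2311/10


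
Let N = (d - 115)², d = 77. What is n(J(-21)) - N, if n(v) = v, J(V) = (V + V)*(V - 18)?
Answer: 194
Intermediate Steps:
J(V) = 2*V*(-18 + V) (J(V) = (2*V)*(-18 + V) = 2*V*(-18 + V))
N = 1444 (N = (77 - 115)² = (-38)² = 1444)
n(J(-21)) - N = 2*(-21)*(-18 - 21) - 1*1444 = 2*(-21)*(-39) - 1444 = 1638 - 1444 = 194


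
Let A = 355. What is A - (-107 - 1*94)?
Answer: 556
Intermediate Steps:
A - (-107 - 1*94) = 355 - (-107 - 1*94) = 355 - (-107 - 94) = 355 - 1*(-201) = 355 + 201 = 556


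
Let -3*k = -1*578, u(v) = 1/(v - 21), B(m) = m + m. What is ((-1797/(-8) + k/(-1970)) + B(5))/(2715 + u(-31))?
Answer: 72074899/834367890 ≈ 0.086383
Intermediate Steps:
B(m) = 2*m
u(v) = 1/(-21 + v)
k = 578/3 (k = -(-1)*578/3 = -⅓*(-578) = 578/3 ≈ 192.67)
((-1797/(-8) + k/(-1970)) + B(5))/(2715 + u(-31)) = ((-1797/(-8) + (578/3)/(-1970)) + 2*5)/(2715 + 1/(-21 - 31)) = ((-1797*(-⅛) + (578/3)*(-1/1970)) + 10)/(2715 + 1/(-52)) = ((1797/8 - 289/2955) + 10)/(2715 - 1/52) = (5307823/23640 + 10)/(141179/52) = (5544223/23640)*(52/141179) = 72074899/834367890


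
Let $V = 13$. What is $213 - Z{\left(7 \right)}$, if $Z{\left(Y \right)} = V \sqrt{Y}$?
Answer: $213 - 13 \sqrt{7} \approx 178.61$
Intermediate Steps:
$Z{\left(Y \right)} = 13 \sqrt{Y}$
$213 - Z{\left(7 \right)} = 213 - 13 \sqrt{7}$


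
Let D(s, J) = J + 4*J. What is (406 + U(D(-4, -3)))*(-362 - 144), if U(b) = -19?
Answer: -195822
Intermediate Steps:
D(s, J) = 5*J
(406 + U(D(-4, -3)))*(-362 - 144) = (406 - 19)*(-362 - 144) = 387*(-506) = -195822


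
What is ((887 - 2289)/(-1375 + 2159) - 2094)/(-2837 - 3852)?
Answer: 821549/2622088 ≈ 0.31332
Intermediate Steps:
((887 - 2289)/(-1375 + 2159) - 2094)/(-2837 - 3852) = (-1402/784 - 2094)/(-6689) = (-1402*1/784 - 2094)*(-1/6689) = (-701/392 - 2094)*(-1/6689) = -821549/392*(-1/6689) = 821549/2622088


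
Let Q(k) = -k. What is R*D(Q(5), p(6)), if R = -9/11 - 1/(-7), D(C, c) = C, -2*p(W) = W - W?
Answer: 260/77 ≈ 3.3766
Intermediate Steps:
p(W) = 0 (p(W) = -(W - W)/2 = -1/2*0 = 0)
R = -52/77 (R = -9*1/11 - 1*(-1/7) = -9/11 + 1/7 = -52/77 ≈ -0.67532)
R*D(Q(5), p(6)) = -(-52)*5/77 = -52/77*(-5) = 260/77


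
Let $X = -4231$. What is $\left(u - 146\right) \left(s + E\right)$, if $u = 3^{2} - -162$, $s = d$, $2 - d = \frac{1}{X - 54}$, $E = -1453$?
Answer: $- \frac{31087670}{857} \approx -36275.0$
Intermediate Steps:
$d = \frac{8571}{4285}$ ($d = 2 - \frac{1}{-4231 - 54} = 2 - \frac{1}{-4285} = 2 - - \frac{1}{4285} = 2 + \frac{1}{4285} = \frac{8571}{4285} \approx 2.0002$)
$s = \frac{8571}{4285} \approx 2.0002$
$u = 171$ ($u = 9 + 162 = 171$)
$\left(u - 146\right) \left(s + E\right) = \left(171 - 146\right) \left(\frac{8571}{4285} - 1453\right) = 25 \left(- \frac{6217534}{4285}\right) = - \frac{31087670}{857}$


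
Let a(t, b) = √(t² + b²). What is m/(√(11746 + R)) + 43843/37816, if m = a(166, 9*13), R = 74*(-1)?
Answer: 43843/37816 + √120352910/5836 ≈ 3.0392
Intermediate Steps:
R = -74
a(t, b) = √(b² + t²)
m = √41245 (m = √((9*13)² + 166²) = √(117² + 27556) = √(13689 + 27556) = √41245 ≈ 203.09)
m/(√(11746 + R)) + 43843/37816 = √41245/(√(11746 - 74)) + 43843/37816 = √41245/(√11672) + 43843*(1/37816) = √41245/((2*√2918)) + 43843/37816 = √41245*(√2918/5836) + 43843/37816 = √120352910/5836 + 43843/37816 = 43843/37816 + √120352910/5836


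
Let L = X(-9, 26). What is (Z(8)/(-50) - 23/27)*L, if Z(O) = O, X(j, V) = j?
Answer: 683/75 ≈ 9.1067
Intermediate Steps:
L = -9
(Z(8)/(-50) - 23/27)*L = (8/(-50) - 23/27)*(-9) = (8*(-1/50) - 23*1/27)*(-9) = (-4/25 - 23/27)*(-9) = -683/675*(-9) = 683/75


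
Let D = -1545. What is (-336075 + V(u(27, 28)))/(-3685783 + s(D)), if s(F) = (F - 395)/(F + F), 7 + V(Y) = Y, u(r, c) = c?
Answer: 103840686/1138906753 ≈ 0.091176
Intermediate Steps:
V(Y) = -7 + Y
s(F) = (-395 + F)/(2*F) (s(F) = (-395 + F)/((2*F)) = (-395 + F)*(1/(2*F)) = (-395 + F)/(2*F))
(-336075 + V(u(27, 28)))/(-3685783 + s(D)) = (-336075 + (-7 + 28))/(-3685783 + (½)*(-395 - 1545)/(-1545)) = (-336075 + 21)/(-3685783 + (½)*(-1/1545)*(-1940)) = -336054/(-3685783 + 194/309) = -336054/(-1138906753/309) = -336054*(-309/1138906753) = 103840686/1138906753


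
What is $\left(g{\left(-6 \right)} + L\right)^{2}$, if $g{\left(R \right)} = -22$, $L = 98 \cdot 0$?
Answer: $484$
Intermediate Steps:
$L = 0$
$\left(g{\left(-6 \right)} + L\right)^{2} = \left(-22 + 0\right)^{2} = \left(-22\right)^{2} = 484$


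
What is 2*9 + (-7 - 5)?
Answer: 6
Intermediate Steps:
2*9 + (-7 - 5) = 18 - 12 = 6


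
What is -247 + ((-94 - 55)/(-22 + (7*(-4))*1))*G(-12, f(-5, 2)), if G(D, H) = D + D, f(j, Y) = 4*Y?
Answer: -7963/25 ≈ -318.52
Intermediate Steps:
G(D, H) = 2*D
-247 + ((-94 - 55)/(-22 + (7*(-4))*1))*G(-12, f(-5, 2)) = -247 + ((-94 - 55)/(-22 + (7*(-4))*1))*(2*(-12)) = -247 - 149/(-22 - 28*1)*(-24) = -247 - 149/(-22 - 28)*(-24) = -247 - 149/(-50)*(-24) = -247 - 149*(-1/50)*(-24) = -247 + (149/50)*(-24) = -247 - 1788/25 = -7963/25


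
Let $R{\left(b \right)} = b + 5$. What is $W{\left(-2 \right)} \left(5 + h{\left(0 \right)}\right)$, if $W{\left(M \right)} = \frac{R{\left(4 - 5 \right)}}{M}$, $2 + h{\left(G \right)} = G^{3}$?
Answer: $-6$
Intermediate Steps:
$R{\left(b \right)} = 5 + b$
$h{\left(G \right)} = -2 + G^{3}$
$W{\left(M \right)} = \frac{4}{M}$ ($W{\left(M \right)} = \frac{5 + \left(4 - 5\right)}{M} = \frac{5 - 1}{M} = \frac{4}{M}$)
$W{\left(-2 \right)} \left(5 + h{\left(0 \right)}\right) = \frac{4}{-2} \left(5 - \left(2 - 0^{3}\right)\right) = 4 \left(- \frac{1}{2}\right) \left(5 + \left(-2 + 0\right)\right) = - 2 \left(5 - 2\right) = \left(-2\right) 3 = -6$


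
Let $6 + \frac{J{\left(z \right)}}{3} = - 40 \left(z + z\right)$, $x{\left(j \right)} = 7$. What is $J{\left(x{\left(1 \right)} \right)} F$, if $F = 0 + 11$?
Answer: $-18678$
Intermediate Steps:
$J{\left(z \right)} = -18 - 240 z$ ($J{\left(z \right)} = -18 + 3 \left(- 40 \left(z + z\right)\right) = -18 + 3 \left(- 40 \cdot 2 z\right) = -18 + 3 \left(- 80 z\right) = -18 - 240 z$)
$F = 11$
$J{\left(x{\left(1 \right)} \right)} F = \left(-18 - 1680\right) 11 = \left(-1698\right) 11 = -18678$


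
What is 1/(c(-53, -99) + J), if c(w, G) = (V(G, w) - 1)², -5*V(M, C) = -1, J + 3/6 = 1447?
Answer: 50/72357 ≈ 0.00069102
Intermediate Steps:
J = 2893/2 (J = -½ + 1447 = 2893/2 ≈ 1446.5)
V(M, C) = ⅕ (V(M, C) = -⅕*(-1) = ⅕)
c(w, G) = 16/25 (c(w, G) = (⅕ - 1)² = (-⅘)² = 16/25)
1/(c(-53, -99) + J) = 1/(16/25 + 2893/2) = 1/(72357/50) = 50/72357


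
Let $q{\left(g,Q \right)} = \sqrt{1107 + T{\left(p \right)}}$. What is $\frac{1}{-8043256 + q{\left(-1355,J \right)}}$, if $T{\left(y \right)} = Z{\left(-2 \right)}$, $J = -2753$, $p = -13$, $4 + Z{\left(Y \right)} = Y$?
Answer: $- \frac{8043256}{64693967080435} - \frac{\sqrt{1101}}{64693967080435} \approx -1.2433 \cdot 10^{-7}$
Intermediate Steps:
$Z{\left(Y \right)} = -4 + Y$
$T{\left(y \right)} = -6$ ($T{\left(y \right)} = -4 - 2 = -6$)
$q{\left(g,Q \right)} = \sqrt{1101}$ ($q{\left(g,Q \right)} = \sqrt{1107 - 6} = \sqrt{1101}$)
$\frac{1}{-8043256 + q{\left(-1355,J \right)}} = \frac{1}{-8043256 + \sqrt{1101}}$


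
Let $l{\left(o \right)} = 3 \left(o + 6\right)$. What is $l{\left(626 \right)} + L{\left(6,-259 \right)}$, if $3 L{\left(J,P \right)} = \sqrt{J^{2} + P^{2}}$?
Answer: $1896 + \frac{\sqrt{67117}}{3} \approx 1982.4$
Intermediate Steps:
$l{\left(o \right)} = 18 + 3 o$ ($l{\left(o \right)} = 3 \left(6 + o\right) = 18 + 3 o$)
$L{\left(J,P \right)} = \frac{\sqrt{J^{2} + P^{2}}}{3}$
$l{\left(626 \right)} + L{\left(6,-259 \right)} = \left(18 + 3 \cdot 626\right) + \frac{\sqrt{6^{2} + \left(-259\right)^{2}}}{3} = \left(18 + 1878\right) + \frac{\sqrt{36 + 67081}}{3} = 1896 + \frac{\sqrt{67117}}{3}$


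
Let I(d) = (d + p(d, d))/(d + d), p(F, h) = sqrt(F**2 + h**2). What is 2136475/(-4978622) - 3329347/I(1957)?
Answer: 3013738027563/452602 - 6658694*sqrt(2) ≈ -2.7581e+6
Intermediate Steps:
I(d) = (d + sqrt(2)*sqrt(d**2))/(2*d) (I(d) = (d + sqrt(d**2 + d**2))/(d + d) = (d + sqrt(2*d**2))/((2*d)) = (d + sqrt(2)*sqrt(d**2))*(1/(2*d)) = (d + sqrt(2)*sqrt(d**2))/(2*d))
2136475/(-4978622) - 3329347/I(1957) = 2136475/(-4978622) - 3329347*3914/(1957 + sqrt(2)*sqrt(1957**2)) = 2136475*(-1/4978622) - 3329347*3914/(1957 + sqrt(2)*sqrt(3829849)) = -194225/452602 - 3329347*3914/(1957 + sqrt(2)*1957) = -194225/452602 - 3329347*3914/(1957 + 1957*sqrt(2)) = -194225/452602 - 3329347/(1/2 + sqrt(2)/2)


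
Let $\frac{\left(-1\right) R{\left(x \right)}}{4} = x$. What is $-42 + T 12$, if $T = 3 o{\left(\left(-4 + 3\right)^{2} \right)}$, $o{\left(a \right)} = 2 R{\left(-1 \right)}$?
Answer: $246$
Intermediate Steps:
$R{\left(x \right)} = - 4 x$
$o{\left(a \right)} = 8$ ($o{\left(a \right)} = 2 \left(\left(-4\right) \left(-1\right)\right) = 2 \cdot 4 = 8$)
$T = 24$ ($T = 3 \cdot 8 = 24$)
$-42 + T 12 = -42 + 24 \cdot 12 = -42 + 288 = 246$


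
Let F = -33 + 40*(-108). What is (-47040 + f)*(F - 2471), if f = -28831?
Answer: 517743704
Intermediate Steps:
F = -4353 (F = -33 - 4320 = -4353)
(-47040 + f)*(F - 2471) = (-47040 - 28831)*(-4353 - 2471) = -75871*(-6824) = 517743704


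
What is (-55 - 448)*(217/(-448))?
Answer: 15593/64 ≈ 243.64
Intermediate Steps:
(-55 - 448)*(217/(-448)) = -109151*(-1)/448 = -503*(-31/64) = 15593/64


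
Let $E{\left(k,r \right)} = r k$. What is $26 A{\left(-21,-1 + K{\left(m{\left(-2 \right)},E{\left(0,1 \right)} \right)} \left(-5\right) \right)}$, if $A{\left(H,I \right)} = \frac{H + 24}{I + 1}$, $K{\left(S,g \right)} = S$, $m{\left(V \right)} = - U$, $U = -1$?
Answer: $- \frac{78}{5} \approx -15.6$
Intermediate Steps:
$E{\left(k,r \right)} = k r$
$m{\left(V \right)} = 1$ ($m{\left(V \right)} = \left(-1\right) \left(-1\right) = 1$)
$A{\left(H,I \right)} = \frac{24 + H}{1 + I}$
$26 A{\left(-21,-1 + K{\left(m{\left(-2 \right)},E{\left(0,1 \right)} \right)} \left(-5\right) \right)} = 26 \frac{24 - 21}{1 + \left(-1 + 1 \left(-5\right)\right)} = 26 \frac{1}{1 - 6} \cdot 3 = 26 \frac{1}{-5} \cdot 3 = 26 \left(\left(- \frac{1}{5}\right) 3\right) = 26 \left(- \frac{3}{5}\right) = - \frac{78}{5}$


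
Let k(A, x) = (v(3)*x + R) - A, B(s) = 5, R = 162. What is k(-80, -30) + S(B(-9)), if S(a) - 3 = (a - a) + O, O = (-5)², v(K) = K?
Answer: 180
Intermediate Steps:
O = 25
S(a) = 28 (S(a) = 3 + ((a - a) + 25) = 3 + (0 + 25) = 3 + 25 = 28)
k(A, x) = 162 - A + 3*x (k(A, x) = (3*x + 162) - A = (162 + 3*x) - A = 162 - A + 3*x)
k(-80, -30) + S(B(-9)) = (162 - 1*(-80) + 3*(-30)) + 28 = (162 + 80 - 90) + 28 = 152 + 28 = 180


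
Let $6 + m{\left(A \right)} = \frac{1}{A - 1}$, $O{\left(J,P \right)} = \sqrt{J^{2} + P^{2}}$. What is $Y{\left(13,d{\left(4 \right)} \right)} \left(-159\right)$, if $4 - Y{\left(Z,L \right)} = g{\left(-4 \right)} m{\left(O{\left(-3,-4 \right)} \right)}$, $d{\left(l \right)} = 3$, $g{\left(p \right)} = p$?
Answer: $3021$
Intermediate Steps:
$m{\left(A \right)} = -6 + \frac{1}{-1 + A}$ ($m{\left(A \right)} = -6 + \frac{1}{A - 1} = -6 + \frac{1}{-1 + A}$)
$Y{\left(Z,L \right)} = -19$ ($Y{\left(Z,L \right)} = 4 - - 4 \frac{7 - 6 \sqrt{\left(-3\right)^{2} + \left(-4\right)^{2}}}{-1 + \sqrt{\left(-3\right)^{2} + \left(-4\right)^{2}}} = 4 - - 4 \frac{7 - 6 \sqrt{9 + 16}}{-1 + \sqrt{9 + 16}} = 4 - - 4 \frac{7 - 6 \sqrt{25}}{-1 + \sqrt{25}} = 4 - - 4 \frac{7 - 30}{-1 + 5} = 4 - - 4 \frac{7 - 30}{4} = 4 - - 4 \cdot \frac{1}{4} \left(-23\right) = 4 - \left(-4\right) \left(- \frac{23}{4}\right) = 4 - 23 = -19$)
$Y{\left(13,d{\left(4 \right)} \right)} \left(-159\right) = \left(-19\right) \left(-159\right) = 3021$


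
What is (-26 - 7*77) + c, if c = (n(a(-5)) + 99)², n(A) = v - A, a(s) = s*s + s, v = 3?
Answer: 6159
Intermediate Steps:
a(s) = s + s² (a(s) = s² + s = s + s²)
n(A) = 3 - A
c = 6724 (c = ((3 - (-5)*(1 - 5)) + 99)² = ((3 - (-5)*(-4)) + 99)² = ((3 - 1*20) + 99)² = ((3 - 20) + 99)² = (-17 + 99)² = 82² = 6724)
(-26 - 7*77) + c = (-26 - 7*77) + 6724 = (-26 - 539) + 6724 = -565 + 6724 = 6159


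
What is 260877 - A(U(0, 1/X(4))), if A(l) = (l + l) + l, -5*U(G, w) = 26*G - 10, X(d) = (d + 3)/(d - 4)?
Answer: 260871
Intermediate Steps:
X(d) = (3 + d)/(-4 + d)
U(G, w) = 2 - 26*G/5 (U(G, w) = -(26*G - 10)/5 = -(-10 + 26*G)/5 = 2 - 26*G/5)
A(l) = 3*l (A(l) = 2*l + l = 3*l)
260877 - A(U(0, 1/X(4))) = 260877 - 3*(2 - 26/5*0) = 260877 - 3*(2 + 0) = 260877 - 3*2 = 260877 - 1*6 = 260877 - 6 = 260871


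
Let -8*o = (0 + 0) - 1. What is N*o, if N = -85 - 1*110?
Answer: -195/8 ≈ -24.375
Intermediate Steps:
N = -195 (N = -85 - 110 = -195)
o = 1/8 (o = -((0 + 0) - 1)/8 = -(0 - 1)/8 = -1/8*(-1) = 1/8 ≈ 0.12500)
N*o = -195*1/8 = -195/8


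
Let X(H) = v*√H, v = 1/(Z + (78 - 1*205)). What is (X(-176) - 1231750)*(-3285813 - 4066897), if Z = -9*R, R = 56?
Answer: 9056700542500 + 29410840*I*√11/631 ≈ 9.0567e+12 + 1.5459e+5*I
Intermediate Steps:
Z = -504 (Z = -9*56 = -504)
v = -1/631 (v = 1/(-504 + (78 - 1*205)) = 1/(-504 + (78 - 205)) = 1/(-504 - 127) = 1/(-631) = -1/631 ≈ -0.0015848)
X(H) = -√H/631
(X(-176) - 1231750)*(-3285813 - 4066897) = (-4*I*√11/631 - 1231750)*(-3285813 - 4066897) = (-4*I*√11/631 - 1231750)*(-7352710) = (-1231750 - 4*I*√11/631)*(-7352710) = 9056700542500 + 29410840*I*√11/631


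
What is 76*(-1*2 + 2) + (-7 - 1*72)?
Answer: -79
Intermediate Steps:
76*(-1*2 + 2) + (-7 - 1*72) = 76*(-2 + 2) + (-7 - 72) = 76*0 - 79 = 0 - 79 = -79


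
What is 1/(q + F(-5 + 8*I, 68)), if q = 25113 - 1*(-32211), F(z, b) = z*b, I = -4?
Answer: 1/54808 ≈ 1.8246e-5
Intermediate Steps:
F(z, b) = b*z
q = 57324 (q = 25113 + 32211 = 57324)
1/(q + F(-5 + 8*I, 68)) = 1/(57324 + 68*(-5 + 8*(-4))) = 1/(57324 + 68*(-5 - 32)) = 1/(57324 + 68*(-37)) = 1/(57324 - 2516) = 1/54808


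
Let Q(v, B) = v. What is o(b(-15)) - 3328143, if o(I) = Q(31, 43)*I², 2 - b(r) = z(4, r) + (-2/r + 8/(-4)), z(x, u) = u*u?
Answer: -407755016/225 ≈ -1.8122e+6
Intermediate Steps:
z(x, u) = u²
b(r) = 4 - r² + 2/r (b(r) = 2 - (r² + (-2/r + 8/(-4))) = 2 - (r² + (-2/r + 8*(-¼))) = 2 - (r² + (-2/r - 2)) = 2 - (r² + (-2 - 2/r)) = 2 - (-2 + r² - 2/r) = 2 + (2 - r² + 2/r) = 4 - r² + 2/r)
o(I) = 31*I²
o(b(-15)) - 3328143 = 31*(4 - 1*(-15)² + 2/(-15))² - 3328143 = 31*(4 - 1*225 + 2*(-1/15))² - 3328143 = 31*(4 - 225 - 2/15)² - 3328143 = 31*(-3317/15)² - 3328143 = 31*(11002489/225) - 3328143 = 341077159/225 - 3328143 = -407755016/225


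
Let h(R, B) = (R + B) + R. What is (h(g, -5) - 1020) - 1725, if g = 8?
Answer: -2734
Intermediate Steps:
h(R, B) = B + 2*R (h(R, B) = (B + R) + R = B + 2*R)
(h(g, -5) - 1020) - 1725 = ((-5 + 2*8) - 1020) - 1725 = ((-5 + 16) - 1020) - 1725 = (11 - 1020) - 1725 = -1009 - 1725 = -2734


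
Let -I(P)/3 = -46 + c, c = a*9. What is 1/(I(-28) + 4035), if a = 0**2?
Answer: 1/4173 ≈ 0.00023964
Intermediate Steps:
a = 0
c = 0 (c = 0*9 = 0)
I(P) = 138 (I(P) = -3*(-46 + 0) = -3*(-46) = 138)
1/(I(-28) + 4035) = 1/(138 + 4035) = 1/4173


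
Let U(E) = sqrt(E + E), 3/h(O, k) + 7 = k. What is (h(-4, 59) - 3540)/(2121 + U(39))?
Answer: -130142439/77975092 + 61359*sqrt(78)/77975092 ≈ -1.6621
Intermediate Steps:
h(O, k) = 3/(-7 + k)
U(E) = sqrt(2)*sqrt(E) (U(E) = sqrt(2*E) = sqrt(2)*sqrt(E))
(h(-4, 59) - 3540)/(2121 + U(39)) = (3/(-7 + 59) - 3540)/(2121 + sqrt(2)*sqrt(39)) = (3/52 - 3540)/(2121 + sqrt(78)) = -184077/(52*(2121 + sqrt(78)))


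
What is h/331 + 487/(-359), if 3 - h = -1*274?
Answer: -61754/118829 ≈ -0.51969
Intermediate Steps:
h = 277 (h = 3 - (-1)*274 = 3 - 1*(-274) = 3 + 274 = 277)
h/331 + 487/(-359) = 277/331 + 487/(-359) = 277*(1/331) + 487*(-1/359) = 277/331 - 487/359 = -61754/118829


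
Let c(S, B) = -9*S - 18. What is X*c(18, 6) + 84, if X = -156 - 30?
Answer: 33564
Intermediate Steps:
X = -186
c(S, B) = -18 - 9*S
X*c(18, 6) + 84 = -186*(-18 - 9*18) + 84 = -186*(-18 - 162) + 84 = -186*(-180) + 84 = 33480 + 84 = 33564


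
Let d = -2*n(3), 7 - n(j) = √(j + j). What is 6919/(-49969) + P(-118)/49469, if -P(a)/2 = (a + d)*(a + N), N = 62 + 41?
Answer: -540153251/2471916461 + 60*√6/49469 ≈ -0.21554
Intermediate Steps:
N = 103
n(j) = 7 - √2*√j (n(j) = 7 - √(j + j) = 7 - √(2*j) = 7 - √2*√j)
d = -14 + 2*√6 (d = -2*(7 - √2*√3) = -2*(7 - √6) = -14 + 2*√6 ≈ -9.1010)
P(a) = -2*(103 + a)*(-14 + a + 2*√6) (P(a) = -2*(a + (-14 + 2*√6))*(a + 103) = -2*(-14 + a + 2*√6)*(103 + a) = -2*(103 + a)*(-14 + a + 2*√6))
6919/(-49969) + P(-118)/49469 = 6919/(-49969) + (2884 - 412*√6 - 178*(-118) - 2*(-118)² - 4*(-118)*√6)/49469 = 6919*(-1/49969) + (2884 - 412*√6 + 21004 - 2*13924 + 472*√6)*(1/49469) = -6919/49969 + (2884 - 412*√6 + 21004 - 27848 + 472*√6)*(1/49469) = -6919/49969 + (-3960 + 60*√6)*(1/49469) = -6919/49969 + (-3960/49469 + 60*√6/49469) = -540153251/2471916461 + 60*√6/49469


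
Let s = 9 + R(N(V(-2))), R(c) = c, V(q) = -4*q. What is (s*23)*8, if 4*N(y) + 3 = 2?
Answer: 1610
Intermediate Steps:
N(y) = -1/4 (N(y) = -3/4 + (1/4)*2 = -3/4 + 1/2 = -1/4)
s = 35/4 (s = 9 - 1/4 = 35/4 ≈ 8.7500)
(s*23)*8 = ((35/4)*23)*8 = (805/4)*8 = 1610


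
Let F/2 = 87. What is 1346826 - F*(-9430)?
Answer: 2987646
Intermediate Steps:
F = 174 (F = 2*87 = 174)
1346826 - F*(-9430) = 1346826 - 174*(-9430) = 1346826 - 1*(-1640820) = 1346826 + 1640820 = 2987646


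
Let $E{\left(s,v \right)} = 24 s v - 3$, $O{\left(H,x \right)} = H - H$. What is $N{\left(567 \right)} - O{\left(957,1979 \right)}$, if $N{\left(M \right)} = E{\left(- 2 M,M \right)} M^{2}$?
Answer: $-4961049466275$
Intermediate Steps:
$O{\left(H,x \right)} = 0$
$E{\left(s,v \right)} = -3 + 24 s v$ ($E{\left(s,v \right)} = 24 s v - 3 = -3 + 24 s v$)
$N{\left(M \right)} = M^{2} \left(-3 - 48 M^{2}\right)$ ($N{\left(M \right)} = \left(-3 + 24 \left(- 2 M\right) M\right) M^{2} = \left(-3 - 48 M^{2}\right) M^{2} = M^{2} \left(-3 - 48 M^{2}\right)$)
$N{\left(567 \right)} - O{\left(957,1979 \right)} = 567^{2} \left(-3 - 48 \cdot 567^{2}\right) - 0 = 321489 \left(-3 - 15431472\right) + 0 = 321489 \left(-15431475\right) + 0 = -4961049466275 + 0 = -4961049466275$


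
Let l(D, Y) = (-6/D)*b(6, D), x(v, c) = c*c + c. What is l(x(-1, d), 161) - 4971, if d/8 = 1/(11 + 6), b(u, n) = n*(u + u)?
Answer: -5043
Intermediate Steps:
b(u, n) = 2*n*u (b(u, n) = n*(2*u) = 2*n*u)
d = 8/17 (d = 8/(11 + 6) = 8/17 ≈ 0.47059)
x(v, c) = c + c² (x(v, c) = c² + c = c + c²)
l(D, Y) = -72 (l(D, Y) = (-6/D)*(2*D*6) = (-6/D)*(12*D) = -72)
l(x(-1, d), 161) - 4971 = -72 - 4971 = -5043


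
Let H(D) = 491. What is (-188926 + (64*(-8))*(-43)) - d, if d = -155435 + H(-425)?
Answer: -11966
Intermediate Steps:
d = -154944 (d = -155435 + 491 = -154944)
(-188926 + (64*(-8))*(-43)) - d = (-188926 + (64*(-8))*(-43)) - 1*(-154944) = (-188926 - 512*(-43)) + 154944 = (-188926 + 22016) + 154944 = -166910 + 154944 = -11966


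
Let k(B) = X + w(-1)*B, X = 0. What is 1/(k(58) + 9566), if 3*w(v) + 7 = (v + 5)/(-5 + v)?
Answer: 9/84760 ≈ 0.00010618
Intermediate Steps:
w(v) = -7/3 + (5 + v)/(3*(-5 + v)) (w(v) = -7/3 + ((v + 5)/(-5 + v))/3 = -7/3 + ((5 + v)/(-5 + v))/3 = -7/3 + (5 + v)/(3*(-5 + v)))
k(B) = -23*B/9 (k(B) = 0 + (2*(20 - 3*(-1))/(3*(-5 - 1)))*B = 0 + ((⅔)*(20 + 3)/(-6))*B = 0 + ((⅔)*(-⅙)*23)*B = 0 - 23*B/9 = -23*B/9)
1/(k(58) + 9566) = 1/(-23/9*58 + 9566) = 1/(-1334/9 + 9566) = 1/(84760/9) = 9/84760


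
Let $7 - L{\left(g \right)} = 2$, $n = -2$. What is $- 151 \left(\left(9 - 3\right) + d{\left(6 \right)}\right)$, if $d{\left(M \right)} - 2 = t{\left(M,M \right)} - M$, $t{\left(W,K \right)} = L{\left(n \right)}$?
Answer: $-1057$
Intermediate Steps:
$L{\left(g \right)} = 5$ ($L{\left(g \right)} = 7 - 2 = 5$)
$t{\left(W,K \right)} = 5$
$d{\left(M \right)} = 7 - M$ ($d{\left(M \right)} = 2 - \left(-5 + M\right) = 7 - M$)
$- 151 \left(\left(9 - 3\right) + d{\left(6 \right)}\right) = - 151 \left(\left(9 - 3\right) + \left(7 - 6\right)\right) = - 151 \left(6 + \left(7 - 6\right)\right) = - 151 \left(6 + 1\right) = \left(-151\right) 7 = -1057$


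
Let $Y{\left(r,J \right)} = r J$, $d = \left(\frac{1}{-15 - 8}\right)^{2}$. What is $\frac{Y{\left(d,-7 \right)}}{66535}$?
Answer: $- \frac{1}{5028145} \approx -1.9888 \cdot 10^{-7}$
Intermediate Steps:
$d = \frac{1}{529}$ ($d = \left(\frac{1}{-23}\right)^{2} = \left(- \frac{1}{23}\right)^{2} = \frac{1}{529} \approx 0.0018904$)
$Y{\left(r,J \right)} = J r$
$\frac{Y{\left(d,-7 \right)}}{66535} = \frac{\left(-7\right) \frac{1}{529}}{66535} = \left(- \frac{7}{529}\right) \frac{1}{66535} = - \frac{1}{5028145}$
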